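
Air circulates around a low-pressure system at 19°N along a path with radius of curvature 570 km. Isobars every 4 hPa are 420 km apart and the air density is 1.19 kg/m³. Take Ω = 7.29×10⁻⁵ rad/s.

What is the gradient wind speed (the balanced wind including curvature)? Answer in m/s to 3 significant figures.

Coriolis parameter at 19°N:
f = 2Ω sin φ = 2 × 7.29×10⁻⁵ × sin 19° = 4.75×10⁻⁵ s⁻¹
Pressure gradient: |∂P/∂n| = 400 Pa / 420000 m = 9.52×10⁻⁴ Pa/m
Geostrophic speed: V_g = |∂P/∂n|/(fρ) = 9.52×10⁻⁴/(4.75×10⁻⁵ × 1.19) = 16.9 m/s
Around a low, centrifugal force acts outward with Coriolis, so pressure-gradient force balances both:
(1/ρ)|∂P/∂n| = fV + V²/R  →  V² + fR·V − fR·V_g = 0
With fR = 4.75×10⁻⁵ × 570×10³ m = 27.1 m/s:
V = [−fR + √((fR)² + 4 fR V_g)]/2 = [−27.1 + √(27.1² + 4×27.1×16.9)]/2 = 11.8 m/s
Subgeostrophic (V < V_g = 16.9 m/s), as expected around a low.

11.8 m/s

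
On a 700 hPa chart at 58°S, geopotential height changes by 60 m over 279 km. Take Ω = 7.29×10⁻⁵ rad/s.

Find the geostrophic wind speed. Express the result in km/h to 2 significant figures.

Coriolis parameter at 58°S:
f = 2Ω sin φ = 2 × 7.29×10⁻⁵ × sin 58° = 1.24×10⁻⁴ s⁻¹
Height gradient: |∂Z/∂n| = 60 m / 279000 m = 2.15×10⁻⁴
On a pressure surface, geostrophic balance gives V_g = (g/f)|∂Z/∂n|:
V_g = 9.81 × 2.15×10⁻⁴ / 1.24×10⁻⁴ = 17.1 m/s
Converting: 17.1 m/s × 3.6 = 61 km/h

61 km/h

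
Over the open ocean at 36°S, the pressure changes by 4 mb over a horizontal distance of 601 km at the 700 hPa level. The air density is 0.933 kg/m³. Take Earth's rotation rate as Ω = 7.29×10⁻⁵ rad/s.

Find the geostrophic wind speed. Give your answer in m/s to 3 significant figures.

8.32 m/s

Coriolis parameter at 36°S:
f = 2Ω sin φ = 2 × 7.29×10⁻⁵ × sin 36° = 8.57×10⁻⁵ s⁻¹
Pressure gradient: |∂P/∂n| = 400 Pa / 601000 m = 6.66×10⁻⁴ Pa/m
Geostrophic balance (pressure-gradient force = Coriolis force):
V_g = (1/(fρ)) |∂P/∂n| = 6.66×10⁻⁴ / (8.57×10⁻⁵ × 0.933) = 8.32 m/s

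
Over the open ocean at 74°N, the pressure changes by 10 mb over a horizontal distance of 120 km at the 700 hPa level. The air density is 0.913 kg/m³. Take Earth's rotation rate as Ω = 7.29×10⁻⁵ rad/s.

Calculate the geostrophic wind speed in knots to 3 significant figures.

Coriolis parameter at 74°N:
f = 2Ω sin φ = 2 × 7.29×10⁻⁵ × sin 74° = 1.40×10⁻⁴ s⁻¹
Pressure gradient: |∂P/∂n| = 1000 Pa / 120000 m = 8.33×10⁻³ Pa/m
Geostrophic balance (pressure-gradient force = Coriolis force):
V_g = (1/(fρ)) |∂P/∂n| = 8.33×10⁻³ / (1.40×10⁻⁴ × 0.913) = 65.1 m/s
Converting: 65.1 m/s × 1.944 = 127 knots

127 knots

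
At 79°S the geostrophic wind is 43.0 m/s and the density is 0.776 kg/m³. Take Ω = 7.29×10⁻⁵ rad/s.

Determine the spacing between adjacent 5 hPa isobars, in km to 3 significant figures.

105 km

Coriolis parameter at 79°S:
f = 2Ω sin φ = 2 × 7.29×10⁻⁵ × sin 79° = 1.43×10⁻⁴ s⁻¹
Geostrophic balance rearranged: |∂P/∂n| = f ρ V_g
|∂P/∂n| = 1.43×10⁻⁴ × 0.776 × 43.0 = 4.78×10⁻³ Pa/m
Isobar spacing: Δn = ΔP/|∂P/∂n| = 500 Pa / 4.78×10⁻³ Pa/m = 104697 m ≈ 105 km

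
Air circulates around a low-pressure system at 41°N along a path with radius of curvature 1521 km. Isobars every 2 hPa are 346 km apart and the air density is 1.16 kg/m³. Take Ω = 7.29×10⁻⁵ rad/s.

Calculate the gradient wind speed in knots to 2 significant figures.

9.8 knots

Coriolis parameter at 41°N:
f = 2Ω sin φ = 2 × 7.29×10⁻⁵ × sin 41° = 9.57×10⁻⁵ s⁻¹
Pressure gradient: |∂P/∂n| = 200 Pa / 346000 m = 5.78×10⁻⁴ Pa/m
Geostrophic speed: V_g = |∂P/∂n|/(fρ) = 5.78×10⁻⁴/(9.57×10⁻⁵ × 1.16) = 5.21 m/s
Around a low, centrifugal force acts outward with Coriolis, so pressure-gradient force balances both:
(1/ρ)|∂P/∂n| = fV + V²/R  →  V² + fR·V − fR·V_g = 0
With fR = 9.57×10⁻⁵ × 1521×10³ m = 145 m/s:
V = [−fR + √((fR)² + 4 fR V_g)]/2 = [−145 + √(145² + 4×145×5.21)]/2 = 5.04 m/s
Subgeostrophic (V < V_g = 5.21 m/s), as expected around a low.
Converting: 5.04 m/s × 1.944 = 9.8 knots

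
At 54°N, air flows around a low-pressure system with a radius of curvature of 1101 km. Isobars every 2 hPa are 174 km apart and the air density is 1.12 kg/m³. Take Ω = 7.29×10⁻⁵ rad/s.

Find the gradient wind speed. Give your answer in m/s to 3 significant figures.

Coriolis parameter at 54°N:
f = 2Ω sin φ = 2 × 7.29×10⁻⁵ × sin 54° = 1.18×10⁻⁴ s⁻¹
Pressure gradient: |∂P/∂n| = 200 Pa / 174000 m = 1.15×10⁻³ Pa/m
Geostrophic speed: V_g = |∂P/∂n|/(fρ) = 1.15×10⁻³/(1.18×10⁻⁴ × 1.12) = 8.70 m/s
Around a low, centrifugal force acts outward with Coriolis, so pressure-gradient force balances both:
(1/ρ)|∂P/∂n| = fV + V²/R  →  V² + fR·V − fR·V_g = 0
With fR = 1.18×10⁻⁴ × 1101×10³ m = 130 m/s:
V = [−fR + √((fR)² + 4 fR V_g)]/2 = [−130 + √(130² + 4×130×8.7)]/2 = 8.18 m/s
Subgeostrophic (V < V_g = 8.7 m/s), as expected around a low.

8.18 m/s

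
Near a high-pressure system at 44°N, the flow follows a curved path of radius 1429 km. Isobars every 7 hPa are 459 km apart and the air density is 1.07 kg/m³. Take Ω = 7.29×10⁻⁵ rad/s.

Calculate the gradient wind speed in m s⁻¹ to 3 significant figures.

15.8 m s⁻¹

Coriolis parameter at 44°N:
f = 2Ω sin φ = 2 × 7.29×10⁻⁵ × sin 44° = 1.01×10⁻⁴ s⁻¹
Pressure gradient: |∂P/∂n| = 700 Pa / 459000 m = 1.53×10⁻³ Pa/m
Geostrophic speed: V_g = |∂P/∂n|/(fρ) = 1.53×10⁻³/(1.01×10⁻⁴ × 1.07) = 14.1 m/s
Around a high, pressure-gradient force acts outward with centrifugal, so Coriolis balances both:
fV = (1/ρ)|∂P/∂n| + V²/R  →  V² − fR·V + fR·V_g = 0
With fR = 1.01×10⁻⁴ × 1429×10³ m = 145 m/s:
V = [fR − √((fR)² − 4 fR V_g)]/2 = [145 − √(145² − 4×145×14.1)]/2 = 15.8 m/s
Supergeostrophic (V > V_g = 14.1 m/s), as expected around a high.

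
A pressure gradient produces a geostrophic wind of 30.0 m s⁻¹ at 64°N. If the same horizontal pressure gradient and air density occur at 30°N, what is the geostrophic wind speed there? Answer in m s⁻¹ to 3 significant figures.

53.9 m s⁻¹

With the same pressure gradient and density, V_g ∝ 1/f ∝ 1/sin φ.
V₂ = V₁ · sin φ₁ / sin φ₂ = 30.0 × sin 64° / sin 30°
V₂ = 30.0 × 0.8988/0.5000 = 53.9 m s⁻¹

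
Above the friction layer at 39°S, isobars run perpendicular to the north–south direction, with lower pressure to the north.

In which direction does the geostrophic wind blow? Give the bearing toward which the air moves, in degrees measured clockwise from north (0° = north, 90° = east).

The pressure-gradient force points toward the north (bearing 000°).
Geostrophic balance: in the Southern Hemisphere the Coriolis force deflects motion to the left, so the geostrophic wind blows 90° to the left of the pressure-gradient force (low pressure on the right).
Rotating 000° by 90° counterclockwise gives 270° — the wind blows toward the west.

270°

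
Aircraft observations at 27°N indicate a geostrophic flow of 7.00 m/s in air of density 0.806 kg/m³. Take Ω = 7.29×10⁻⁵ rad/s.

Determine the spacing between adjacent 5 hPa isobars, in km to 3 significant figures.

Coriolis parameter at 27°N:
f = 2Ω sin φ = 2 × 7.29×10⁻⁵ × sin 27° = 6.62×10⁻⁵ s⁻¹
Geostrophic balance rearranged: |∂P/∂n| = f ρ V_g
|∂P/∂n| = 6.62×10⁻⁵ × 0.806 × 7.00 = 3.73×10⁻⁴ Pa/m
Isobar spacing: Δn = ΔP/|∂P/∂n| = 500 Pa / 3.73×10⁻⁴ Pa/m = 1338852 m ≈ 1340 km

1340 km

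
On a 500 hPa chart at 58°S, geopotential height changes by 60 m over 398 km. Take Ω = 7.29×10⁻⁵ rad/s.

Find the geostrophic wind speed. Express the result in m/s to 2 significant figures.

Coriolis parameter at 58°S:
f = 2Ω sin φ = 2 × 7.29×10⁻⁵ × sin 58° = 1.24×10⁻⁴ s⁻¹
Height gradient: |∂Z/∂n| = 60 m / 398000 m = 1.51×10⁻⁴
On a pressure surface, geostrophic balance gives V_g = (g/f)|∂Z/∂n|:
V_g = 9.81 × 1.51×10⁻⁴ / 1.24×10⁻⁴ = 12.0 m/s

12 m/s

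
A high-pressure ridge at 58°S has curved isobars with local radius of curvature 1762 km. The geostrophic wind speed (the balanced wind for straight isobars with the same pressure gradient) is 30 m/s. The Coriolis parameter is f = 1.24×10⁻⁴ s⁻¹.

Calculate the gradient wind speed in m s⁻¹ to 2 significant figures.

Around a high, pressure-gradient force acts outward with centrifugal, so Coriolis balances both:
fV = (1/ρ)|∂P/∂n| + V²/R  →  V² − fR·V + fR·V_g = 0
With fR = 1.24×10⁻⁴ × 1762×10³ m = 218 m/s:
V = [fR − √((fR)² − 4 fR V_g)]/2 = [218 − √(218² − 4×218×30)]/2 = 35.9 m/s
Supergeostrophic (V > V_g = 30 m/s), as expected around a high.

36 m s⁻¹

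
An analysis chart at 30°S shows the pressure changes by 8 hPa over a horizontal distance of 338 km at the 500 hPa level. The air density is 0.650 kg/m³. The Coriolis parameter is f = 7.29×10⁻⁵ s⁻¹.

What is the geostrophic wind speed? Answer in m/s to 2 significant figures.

Pressure gradient: |∂P/∂n| = 800 Pa / 338000 m = 2.37×10⁻³ Pa/m
Geostrophic balance (pressure-gradient force = Coriolis force):
V_g = (1/(fρ)) |∂P/∂n| = 2.37×10⁻³ / (7.29×10⁻⁵ × 0.650) = 49.9 m/s

50 m/s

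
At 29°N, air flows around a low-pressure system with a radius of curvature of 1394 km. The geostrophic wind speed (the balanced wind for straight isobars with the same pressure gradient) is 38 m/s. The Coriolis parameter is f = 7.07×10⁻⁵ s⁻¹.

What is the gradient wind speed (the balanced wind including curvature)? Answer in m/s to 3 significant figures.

29.3 m/s

Around a low, centrifugal force acts outward with Coriolis, so pressure-gradient force balances both:
(1/ρ)|∂P/∂n| = fV + V²/R  →  V² + fR·V − fR·V_g = 0
With fR = 7.07×10⁻⁵ × 1394×10³ m = 98.6 m/s:
V = [−fR + √((fR)² + 4 fR V_g)]/2 = [−98.6 + √(98.6² + 4×98.6×38)]/2 = 29.3 m/s
Subgeostrophic (V < V_g = 38 m/s), as expected around a low.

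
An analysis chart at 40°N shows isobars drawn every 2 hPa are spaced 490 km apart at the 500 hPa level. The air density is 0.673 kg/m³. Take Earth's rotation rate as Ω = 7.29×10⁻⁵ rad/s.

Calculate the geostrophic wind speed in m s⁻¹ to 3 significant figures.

Coriolis parameter at 40°N:
f = 2Ω sin φ = 2 × 7.29×10⁻⁵ × sin 40° = 9.37×10⁻⁵ s⁻¹
Pressure gradient: |∂P/∂n| = 200 Pa / 490000 m = 4.08×10⁻⁴ Pa/m
Geostrophic balance (pressure-gradient force = Coriolis force):
V_g = (1/(fρ)) |∂P/∂n| = 4.08×10⁻⁴ / (9.37×10⁻⁵ × 0.673) = 6.47 m/s

6.47 m s⁻¹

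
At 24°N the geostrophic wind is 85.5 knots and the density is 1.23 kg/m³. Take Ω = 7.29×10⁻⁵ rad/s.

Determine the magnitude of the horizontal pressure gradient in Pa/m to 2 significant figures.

3.2×10⁻³ Pa/m

Coriolis parameter at 24°N:
f = 2Ω sin φ = 2 × 7.29×10⁻⁵ × sin 24° = 5.93×10⁻⁵ s⁻¹
Wind speed in SI: 85.5 knots = 44.0 m/s
Geostrophic balance rearranged: |∂P/∂n| = f ρ V_g
|∂P/∂n| = 5.93×10⁻⁵ × 1.23 × 44.0 = 3.21×10⁻³ Pa/m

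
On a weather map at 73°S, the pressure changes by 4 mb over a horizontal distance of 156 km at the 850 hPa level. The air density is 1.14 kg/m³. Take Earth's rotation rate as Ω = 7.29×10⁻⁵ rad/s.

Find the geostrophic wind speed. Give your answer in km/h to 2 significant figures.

58 km/h

Coriolis parameter at 73°S:
f = 2Ω sin φ = 2 × 7.29×10⁻⁵ × sin 73° = 1.39×10⁻⁴ s⁻¹
Pressure gradient: |∂P/∂n| = 400 Pa / 156000 m = 2.56×10⁻³ Pa/m
Geostrophic balance (pressure-gradient force = Coriolis force):
V_g = (1/(fρ)) |∂P/∂n| = 2.56×10⁻³ / (1.39×10⁻⁴ × 1.14) = 16.1 m/s
Converting: 16.1 m/s × 3.6 = 58 km/h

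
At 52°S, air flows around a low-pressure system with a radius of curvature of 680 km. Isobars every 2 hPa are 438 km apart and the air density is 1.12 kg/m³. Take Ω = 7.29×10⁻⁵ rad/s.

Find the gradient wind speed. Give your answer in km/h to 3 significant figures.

Coriolis parameter at 52°S:
f = 2Ω sin φ = 2 × 7.29×10⁻⁵ × sin 52° = 1.15×10⁻⁴ s⁻¹
Pressure gradient: |∂P/∂n| = 200 Pa / 438000 m = 4.57×10⁻⁴ Pa/m
Geostrophic speed: V_g = |∂P/∂n|/(fρ) = 4.57×10⁻⁴/(1.15×10⁻⁴ × 1.12) = 3.55 m/s
Around a low, centrifugal force acts outward with Coriolis, so pressure-gradient force balances both:
(1/ρ)|∂P/∂n| = fV + V²/R  →  V² + fR·V − fR·V_g = 0
With fR = 1.15×10⁻⁴ × 680×10³ m = 78.1 m/s:
V = [−fR + √((fR)² + 4 fR V_g)]/2 = [−78.1 + √(78.1² + 4×78.1×3.55)]/2 = 3.4 m/s
Subgeostrophic (V < V_g = 3.55 m/s), as expected around a low.
Converting: 3.4 m/s × 3.6 = 12.2 km/h

12.2 km/h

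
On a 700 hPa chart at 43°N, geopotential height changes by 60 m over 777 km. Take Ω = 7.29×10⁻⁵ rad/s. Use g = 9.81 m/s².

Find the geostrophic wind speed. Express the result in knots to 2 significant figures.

Coriolis parameter at 43°N:
f = 2Ω sin φ = 2 × 7.29×10⁻⁵ × sin 43° = 9.94×10⁻⁵ s⁻¹
Height gradient: |∂Z/∂n| = 60 m / 777000 m = 7.72×10⁻⁵
On a pressure surface, geostrophic balance gives V_g = (g/f)|∂Z/∂n|:
V_g = 9.81 × 7.72×10⁻⁵ / 9.94×10⁻⁵ = 7.62 m/s
Converting: 7.62 m/s × 1.944 = 15 knots

15 knots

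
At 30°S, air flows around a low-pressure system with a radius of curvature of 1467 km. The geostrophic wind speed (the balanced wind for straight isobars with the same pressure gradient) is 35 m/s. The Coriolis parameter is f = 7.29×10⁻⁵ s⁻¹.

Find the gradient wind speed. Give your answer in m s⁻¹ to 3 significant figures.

Around a low, centrifugal force acts outward with Coriolis, so pressure-gradient force balances both:
(1/ρ)|∂P/∂n| = fV + V²/R  →  V² + fR·V − fR·V_g = 0
With fR = 7.29×10⁻⁵ × 1467×10³ m = 107 m/s:
V = [−fR + √((fR)² + 4 fR V_g)]/2 = [−107 + √(107² + 4×107×35)]/2 = 27.8 m/s
Subgeostrophic (V < V_g = 35 m/s), as expected around a low.

27.8 m s⁻¹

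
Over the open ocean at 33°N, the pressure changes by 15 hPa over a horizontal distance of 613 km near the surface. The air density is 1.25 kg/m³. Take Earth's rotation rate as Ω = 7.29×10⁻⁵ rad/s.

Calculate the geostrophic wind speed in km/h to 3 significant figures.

88.7 km/h

Coriolis parameter at 33°N:
f = 2Ω sin φ = 2 × 7.29×10⁻⁵ × sin 33° = 7.94×10⁻⁵ s⁻¹
Pressure gradient: |∂P/∂n| = 1500 Pa / 613000 m = 2.45×10⁻³ Pa/m
Geostrophic balance (pressure-gradient force = Coriolis force):
V_g = (1/(fρ)) |∂P/∂n| = 2.45×10⁻³ / (7.94×10⁻⁵ × 1.25) = 24.7 m/s
Converting: 24.7 m/s × 3.6 = 88.7 km/h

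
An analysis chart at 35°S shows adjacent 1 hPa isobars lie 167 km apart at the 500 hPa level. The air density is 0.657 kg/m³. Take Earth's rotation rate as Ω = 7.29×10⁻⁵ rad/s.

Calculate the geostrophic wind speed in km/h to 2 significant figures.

Coriolis parameter at 35°S:
f = 2Ω sin φ = 2 × 7.29×10⁻⁵ × sin 35° = 8.36×10⁻⁵ s⁻¹
Pressure gradient: |∂P/∂n| = 100 Pa / 167000 m = 5.99×10⁻⁴ Pa/m
Geostrophic balance (pressure-gradient force = Coriolis force):
V_g = (1/(fρ)) |∂P/∂n| = 5.99×10⁻⁴ / (8.36×10⁻⁵ × 0.657) = 10.9 m/s
Converting: 10.9 m/s × 3.6 = 39 km/h

39 km/h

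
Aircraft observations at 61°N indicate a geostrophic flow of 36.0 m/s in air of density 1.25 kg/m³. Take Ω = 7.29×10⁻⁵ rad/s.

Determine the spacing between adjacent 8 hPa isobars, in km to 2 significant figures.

Coriolis parameter at 61°N:
f = 2Ω sin φ = 2 × 7.29×10⁻⁵ × sin 61° = 1.28×10⁻⁴ s⁻¹
Geostrophic balance rearranged: |∂P/∂n| = f ρ V_g
|∂P/∂n| = 1.28×10⁻⁴ × 1.25 × 36.0 = 5.74×10⁻³ Pa/m
Isobar spacing: Δn = ΔP/|∂P/∂n| = 800 Pa / 5.74×10⁻³ Pa/m = 139412 m ≈ 140 km

140 km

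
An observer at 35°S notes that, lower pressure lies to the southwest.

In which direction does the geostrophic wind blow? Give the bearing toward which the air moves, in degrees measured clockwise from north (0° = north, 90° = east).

The pressure-gradient force points toward the southwest (bearing 225°).
Geostrophic balance: in the Southern Hemisphere the Coriolis force deflects motion to the left, so the geostrophic wind blows 90° to the left of the pressure-gradient force (low pressure on the right).
Rotating 225° by 90° counterclockwise gives 135° — the wind blows toward the southeast.

135°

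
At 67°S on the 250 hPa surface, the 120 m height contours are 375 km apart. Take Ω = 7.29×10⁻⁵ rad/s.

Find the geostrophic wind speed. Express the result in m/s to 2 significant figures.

23 m/s

Coriolis parameter at 67°S:
f = 2Ω sin φ = 2 × 7.29×10⁻⁵ × sin 67° = 1.34×10⁻⁴ s⁻¹
Height gradient: |∂Z/∂n| = 120 m / 375000 m = 3.20×10⁻⁴
On a pressure surface, geostrophic balance gives V_g = (g/f)|∂Z/∂n|:
V_g = 9.81 × 3.20×10⁻⁴ / 1.34×10⁻⁴ = 23.4 m/s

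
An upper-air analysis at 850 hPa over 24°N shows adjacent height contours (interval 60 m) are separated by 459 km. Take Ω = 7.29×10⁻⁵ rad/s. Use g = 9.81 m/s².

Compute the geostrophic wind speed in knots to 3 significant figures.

Coriolis parameter at 24°N:
f = 2Ω sin φ = 2 × 7.29×10⁻⁵ × sin 24° = 5.93×10⁻⁵ s⁻¹
Height gradient: |∂Z/∂n| = 60 m / 459000 m = 1.31×10⁻⁴
On a pressure surface, geostrophic balance gives V_g = (g/f)|∂Z/∂n|:
V_g = 9.81 × 1.31×10⁻⁴ / 5.93×10⁻⁵ = 21.6 m/s
Converting: 21.6 m/s × 1.944 = 42.0 knots

42.0 knots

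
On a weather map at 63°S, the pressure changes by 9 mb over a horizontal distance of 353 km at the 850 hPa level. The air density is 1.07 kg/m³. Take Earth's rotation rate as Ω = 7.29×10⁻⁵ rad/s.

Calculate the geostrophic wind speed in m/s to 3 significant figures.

18.3 m/s

Coriolis parameter at 63°S:
f = 2Ω sin φ = 2 × 7.29×10⁻⁵ × sin 63° = 1.30×10⁻⁴ s⁻¹
Pressure gradient: |∂P/∂n| = 900 Pa / 353000 m = 2.55×10⁻³ Pa/m
Geostrophic balance (pressure-gradient force = Coriolis force):
V_g = (1/(fρ)) |∂P/∂n| = 2.55×10⁻³ / (1.30×10⁻⁴ × 1.07) = 18.3 m/s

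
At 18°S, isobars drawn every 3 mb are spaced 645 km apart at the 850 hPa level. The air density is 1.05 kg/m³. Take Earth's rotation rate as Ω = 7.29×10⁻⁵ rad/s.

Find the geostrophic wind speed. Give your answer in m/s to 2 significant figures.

Coriolis parameter at 18°S:
f = 2Ω sin φ = 2 × 7.29×10⁻⁵ × sin 18° = 4.51×10⁻⁵ s⁻¹
Pressure gradient: |∂P/∂n| = 300 Pa / 645000 m = 4.65×10⁻⁴ Pa/m
Geostrophic balance (pressure-gradient force = Coriolis force):
V_g = (1/(fρ)) |∂P/∂n| = 4.65×10⁻⁴ / (4.51×10⁻⁵ × 1.05) = 9.83 m/s

9.8 m/s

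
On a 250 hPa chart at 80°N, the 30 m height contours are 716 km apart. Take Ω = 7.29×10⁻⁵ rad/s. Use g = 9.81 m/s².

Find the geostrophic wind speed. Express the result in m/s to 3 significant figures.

2.86 m/s

Coriolis parameter at 80°N:
f = 2Ω sin φ = 2 × 7.29×10⁻⁵ × sin 80° = 1.44×10⁻⁴ s⁻¹
Height gradient: |∂Z/∂n| = 30 m / 716000 m = 4.19×10⁻⁵
On a pressure surface, geostrophic balance gives V_g = (g/f)|∂Z/∂n|:
V_g = 9.81 × 4.19×10⁻⁵ / 1.44×10⁻⁴ = 2.86 m/s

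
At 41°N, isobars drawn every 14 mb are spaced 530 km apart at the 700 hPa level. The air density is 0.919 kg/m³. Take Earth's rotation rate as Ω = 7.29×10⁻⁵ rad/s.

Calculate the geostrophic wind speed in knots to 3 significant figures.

Coriolis parameter at 41°N:
f = 2Ω sin φ = 2 × 7.29×10⁻⁵ × sin 41° = 9.57×10⁻⁵ s⁻¹
Pressure gradient: |∂P/∂n| = 1400 Pa / 530000 m = 2.64×10⁻³ Pa/m
Geostrophic balance (pressure-gradient force = Coriolis force):
V_g = (1/(fρ)) |∂P/∂n| = 2.64×10⁻³ / (9.57×10⁻⁵ × 0.919) = 30.0 m/s
Converting: 30.0 m/s × 1.944 = 58.4 knots

58.4 knots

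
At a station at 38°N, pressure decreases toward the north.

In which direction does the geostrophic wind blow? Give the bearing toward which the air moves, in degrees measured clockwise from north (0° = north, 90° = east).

The pressure-gradient force points toward the north (bearing 000°).
Geostrophic balance: in the Northern Hemisphere the Coriolis force deflects motion to the right, so the geostrophic wind blows 90° to the right of the pressure-gradient force (low pressure on the left).
Rotating 000° by 90° clockwise gives 090° — the wind blows toward the east.

090°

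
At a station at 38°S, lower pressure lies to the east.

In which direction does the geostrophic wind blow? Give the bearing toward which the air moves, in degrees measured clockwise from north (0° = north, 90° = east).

The pressure-gradient force points toward the east (bearing 090°).
Geostrophic balance: in the Southern Hemisphere the Coriolis force deflects motion to the left, so the geostrophic wind blows 90° to the left of the pressure-gradient force (low pressure on the right).
Rotating 090° by 90° counterclockwise gives 000° — the wind blows toward the north.

000°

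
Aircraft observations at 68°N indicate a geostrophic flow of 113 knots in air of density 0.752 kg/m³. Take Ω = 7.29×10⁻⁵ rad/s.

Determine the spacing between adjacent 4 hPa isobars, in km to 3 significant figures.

67.7 km

Coriolis parameter at 68°N:
f = 2Ω sin φ = 2 × 7.29×10⁻⁵ × sin 68° = 1.35×10⁻⁴ s⁻¹
Wind speed in SI: 113 knots = 58.1 m/s
Geostrophic balance rearranged: |∂P/∂n| = f ρ V_g
|∂P/∂n| = 1.35×10⁻⁴ × 0.752 × 58.1 = 5.91×10⁻³ Pa/m
Isobar spacing: Δn = ΔP/|∂P/∂n| = 400 Pa / 5.91×10⁻³ Pa/m = 67687 m ≈ 67.7 km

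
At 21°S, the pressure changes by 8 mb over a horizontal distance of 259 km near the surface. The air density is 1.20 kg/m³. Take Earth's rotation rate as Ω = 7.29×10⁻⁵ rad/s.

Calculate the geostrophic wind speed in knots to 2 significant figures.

Coriolis parameter at 21°S:
f = 2Ω sin φ = 2 × 7.29×10⁻⁵ × sin 21° = 5.23×10⁻⁵ s⁻¹
Pressure gradient: |∂P/∂n| = 800 Pa / 259000 m = 3.09×10⁻³ Pa/m
Geostrophic balance (pressure-gradient force = Coriolis force):
V_g = (1/(fρ)) |∂P/∂n| = 3.09×10⁻³ / (5.23×10⁻⁵ × 1.20) = 49.3 m/s
Converting: 49.3 m/s × 1.944 = 96 knots

96 knots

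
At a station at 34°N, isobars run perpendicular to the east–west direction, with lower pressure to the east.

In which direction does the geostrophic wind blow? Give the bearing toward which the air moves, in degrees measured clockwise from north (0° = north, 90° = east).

The pressure-gradient force points toward the east (bearing 090°).
Geostrophic balance: in the Northern Hemisphere the Coriolis force deflects motion to the right, so the geostrophic wind blows 90° to the right of the pressure-gradient force (low pressure on the left).
Rotating 090° by 90° clockwise gives 180° — the wind blows toward the south.

180°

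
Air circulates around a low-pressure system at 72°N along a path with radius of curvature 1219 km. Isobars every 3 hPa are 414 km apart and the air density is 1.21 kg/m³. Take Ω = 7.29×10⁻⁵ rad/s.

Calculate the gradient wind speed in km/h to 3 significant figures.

Coriolis parameter at 72°N:
f = 2Ω sin φ = 2 × 7.29×10⁻⁵ × sin 72° = 1.39×10⁻⁴ s⁻¹
Pressure gradient: |∂P/∂n| = 300 Pa / 414000 m = 7.25×10⁻⁴ Pa/m
Geostrophic speed: V_g = |∂P/∂n|/(fρ) = 7.25×10⁻⁴/(1.39×10⁻⁴ × 1.21) = 4.32 m/s
Around a low, centrifugal force acts outward with Coriolis, so pressure-gradient force balances both:
(1/ρ)|∂P/∂n| = fV + V²/R  →  V² + fR·V − fR·V_g = 0
With fR = 1.39×10⁻⁴ × 1219×10³ m = 169 m/s:
V = [−fR + √((fR)² + 4 fR V_g)]/2 = [−169 + √(169² + 4×169×4.32)]/2 = 4.21 m/s
Subgeostrophic (V < V_g = 4.32 m/s), as expected around a low.
Converting: 4.21 m/s × 3.6 = 15.2 km/h

15.2 km/h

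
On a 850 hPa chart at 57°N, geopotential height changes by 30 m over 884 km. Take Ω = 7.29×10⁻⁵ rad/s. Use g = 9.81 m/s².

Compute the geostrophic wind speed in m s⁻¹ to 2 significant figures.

Coriolis parameter at 57°N:
f = 2Ω sin φ = 2 × 7.29×10⁻⁵ × sin 57° = 1.22×10⁻⁴ s⁻¹
Height gradient: |∂Z/∂n| = 30 m / 884000 m = 3.39×10⁻⁵
On a pressure surface, geostrophic balance gives V_g = (g/f)|∂Z/∂n|:
V_g = 9.81 × 3.39×10⁻⁵ / 1.22×10⁻⁴ = 2.72 m/s

2.7 m s⁻¹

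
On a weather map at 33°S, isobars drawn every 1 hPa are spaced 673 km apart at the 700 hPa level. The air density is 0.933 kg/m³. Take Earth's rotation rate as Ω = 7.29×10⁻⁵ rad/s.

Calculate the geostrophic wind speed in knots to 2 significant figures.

3.9 knots

Coriolis parameter at 33°S:
f = 2Ω sin φ = 2 × 7.29×10⁻⁵ × sin 33° = 7.94×10⁻⁵ s⁻¹
Pressure gradient: |∂P/∂n| = 100 Pa / 673000 m = 1.49×10⁻⁴ Pa/m
Geostrophic balance (pressure-gradient force = Coriolis force):
V_g = (1/(fρ)) |∂P/∂n| = 1.49×10⁻⁴ / (7.94×10⁻⁵ × 0.933) = 2.01 m/s
Converting: 2.01 m/s × 1.944 = 3.9 knots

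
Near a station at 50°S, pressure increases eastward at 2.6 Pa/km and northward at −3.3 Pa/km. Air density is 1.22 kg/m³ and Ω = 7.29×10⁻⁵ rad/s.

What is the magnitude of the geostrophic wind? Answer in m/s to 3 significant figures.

Coriolis parameter at 50°S:
f = 2Ω sin φ = 2 × 7.29×10⁻⁵ × sin 50° = 1.12×10⁻⁴ s⁻¹
In the Southern Hemisphere f is negative: f = −1.12×10⁻⁴ s⁻¹.
Component geostrophic relations (x east, y north):
u_g = −(1/(fρ)) ∂P/∂y,  v_g = (1/(fρ)) ∂P/∂x
u_g = −(−3.3×10⁻³)/(−1.12×10⁻⁴ × 1.22) = −24.2 m/s;  v_g = (2.6×10⁻³)/(−1.12×10⁻⁴ × 1.22) = −19.1 m/s
|V_g| = √(u_g² + v_g²) = 30.8 m/s

30.8 m/s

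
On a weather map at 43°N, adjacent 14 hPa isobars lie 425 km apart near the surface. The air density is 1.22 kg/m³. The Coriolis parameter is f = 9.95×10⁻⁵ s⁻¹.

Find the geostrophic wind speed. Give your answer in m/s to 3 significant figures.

27.1 m/s

Pressure gradient: |∂P/∂n| = 1400 Pa / 425000 m = 3.29×10⁻³ Pa/m
Geostrophic balance (pressure-gradient force = Coriolis force):
V_g = (1/(fρ)) |∂P/∂n| = 3.29×10⁻³ / (9.95×10⁻⁵ × 1.22) = 27.1 m/s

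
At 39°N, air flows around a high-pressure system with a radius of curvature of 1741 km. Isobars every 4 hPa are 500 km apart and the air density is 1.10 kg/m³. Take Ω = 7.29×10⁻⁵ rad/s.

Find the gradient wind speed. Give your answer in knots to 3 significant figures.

16.3 knots

Coriolis parameter at 39°N:
f = 2Ω sin φ = 2 × 7.29×10⁻⁵ × sin 39° = 9.18×10⁻⁵ s⁻¹
Pressure gradient: |∂P/∂n| = 400 Pa / 500000 m = 8.00×10⁻⁴ Pa/m
Geostrophic speed: V_g = |∂P/∂n|/(fρ) = 8.00×10⁻⁴/(9.18×10⁻⁵ × 1.10) = 7.93 m/s
Around a high, pressure-gradient force acts outward with centrifugal, so Coriolis balances both:
fV = (1/ρ)|∂P/∂n| + V²/R  →  V² − fR·V + fR·V_g = 0
With fR = 9.18×10⁻⁵ × 1741×10³ m = 160 m/s:
V = [fR − √((fR)² − 4 fR V_g)]/2 = [160 − √(160² − 4×160×7.93)]/2 = 8.36 m/s
Supergeostrophic (V > V_g = 7.93 m/s), as expected around a high.
Converting: 8.36 m/s × 1.944 = 16.3 knots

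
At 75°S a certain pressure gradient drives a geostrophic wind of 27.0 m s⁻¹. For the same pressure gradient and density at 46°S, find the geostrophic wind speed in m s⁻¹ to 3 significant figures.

36.3 m s⁻¹

With the same pressure gradient and density, V_g ∝ 1/f ∝ 1/sin φ.
V₂ = V₁ · sin φ₁ / sin φ₂ = 27.0 × sin 75° / sin 46°
V₂ = 27.0 × 0.9659/0.7193 = 36.3 m s⁻¹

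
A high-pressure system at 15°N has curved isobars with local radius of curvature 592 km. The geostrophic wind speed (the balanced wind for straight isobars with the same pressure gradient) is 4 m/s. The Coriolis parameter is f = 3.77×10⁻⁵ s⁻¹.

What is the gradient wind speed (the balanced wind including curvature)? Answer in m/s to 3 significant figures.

5.22 m/s

Around a high, pressure-gradient force acts outward with centrifugal, so Coriolis balances both:
fV = (1/ρ)|∂P/∂n| + V²/R  →  V² − fR·V + fR·V_g = 0
With fR = 3.77×10⁻⁵ × 592×10³ m = 22.3 m/s:
V = [fR − √((fR)² − 4 fR V_g)]/2 = [22.3 − √(22.3² − 4×22.3×4)]/2 = 5.22 m/s
Supergeostrophic (V > V_g = 4 m/s), as expected around a high.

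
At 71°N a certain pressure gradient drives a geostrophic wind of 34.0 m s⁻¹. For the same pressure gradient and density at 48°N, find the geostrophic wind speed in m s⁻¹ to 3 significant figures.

43.3 m s⁻¹

With the same pressure gradient and density, V_g ∝ 1/f ∝ 1/sin φ.
V₂ = V₁ · sin φ₁ / sin φ₂ = 34.0 × sin 71° / sin 48°
V₂ = 34.0 × 0.9455/0.7431 = 43.3 m s⁻¹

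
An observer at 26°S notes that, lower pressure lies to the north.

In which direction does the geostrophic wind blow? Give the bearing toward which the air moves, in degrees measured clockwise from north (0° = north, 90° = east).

270°

The pressure-gradient force points toward the north (bearing 000°).
Geostrophic balance: in the Southern Hemisphere the Coriolis force deflects motion to the left, so the geostrophic wind blows 90° to the left of the pressure-gradient force (low pressure on the right).
Rotating 000° by 90° counterclockwise gives 270° — the wind blows toward the west.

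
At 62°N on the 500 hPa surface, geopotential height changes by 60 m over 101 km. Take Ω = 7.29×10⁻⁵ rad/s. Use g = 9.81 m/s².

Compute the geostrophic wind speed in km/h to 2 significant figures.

Coriolis parameter at 62°N:
f = 2Ω sin φ = 2 × 7.29×10⁻⁵ × sin 62° = 1.29×10⁻⁴ s⁻¹
Height gradient: |∂Z/∂n| = 60 m / 101000 m = 5.94×10⁻⁴
On a pressure surface, geostrophic balance gives V_g = (g/f)|∂Z/∂n|:
V_g = 9.81 × 5.94×10⁻⁴ / 1.29×10⁻⁴ = 45.3 m/s
Converting: 45.3 m/s × 3.6 = 160 km/h

160 km/h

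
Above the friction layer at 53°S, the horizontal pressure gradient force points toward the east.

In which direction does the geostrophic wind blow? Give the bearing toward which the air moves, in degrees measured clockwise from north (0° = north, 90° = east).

The pressure-gradient force points toward the east (bearing 090°).
Geostrophic balance: in the Southern Hemisphere the Coriolis force deflects motion to the left, so the geostrophic wind blows 90° to the left of the pressure-gradient force (low pressure on the right).
Rotating 090° by 90° counterclockwise gives 000° — the wind blows toward the north.

000°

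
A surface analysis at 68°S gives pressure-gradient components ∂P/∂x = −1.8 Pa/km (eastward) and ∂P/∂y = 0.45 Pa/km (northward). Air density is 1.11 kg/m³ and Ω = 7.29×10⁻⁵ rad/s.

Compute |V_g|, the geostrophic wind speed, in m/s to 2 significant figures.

Coriolis parameter at 68°S:
f = 2Ω sin φ = 2 × 7.29×10⁻⁵ × sin 68° = 1.35×10⁻⁴ s⁻¹
In the Southern Hemisphere f is negative: f = −1.35×10⁻⁴ s⁻¹.
Component geostrophic relations (x east, y north):
u_g = −(1/(fρ)) ∂P/∂y,  v_g = (1/(fρ)) ∂P/∂x
u_g = −(0.45×10⁻³)/(−1.35×10⁻⁴ × 1.11) = 3.00 m/s;  v_g = (−1.8×10⁻³)/(−1.35×10⁻⁴ × 1.11) = 12.0 m/s
|V_g| = √(u_g² + v_g²) = 12.4 m/s

12 m/s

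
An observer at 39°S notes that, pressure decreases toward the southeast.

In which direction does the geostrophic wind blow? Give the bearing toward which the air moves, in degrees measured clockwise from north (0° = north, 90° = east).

The pressure-gradient force points toward the southeast (bearing 135°).
Geostrophic balance: in the Southern Hemisphere the Coriolis force deflects motion to the left, so the geostrophic wind blows 90° to the left of the pressure-gradient force (low pressure on the right).
Rotating 135° by 90° counterclockwise gives 045° — the wind blows toward the northeast.

045°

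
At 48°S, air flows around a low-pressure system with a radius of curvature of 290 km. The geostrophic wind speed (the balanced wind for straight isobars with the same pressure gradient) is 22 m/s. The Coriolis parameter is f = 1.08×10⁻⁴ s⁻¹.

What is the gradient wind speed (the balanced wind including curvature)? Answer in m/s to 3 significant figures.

Around a low, centrifugal force acts outward with Coriolis, so pressure-gradient force balances both:
(1/ρ)|∂P/∂n| = fV + V²/R  →  V² + fR·V − fR·V_g = 0
With fR = 1.08×10⁻⁴ × 290×10³ m = 31.3 m/s:
V = [−fR + √((fR)² + 4 fR V_g)]/2 = [−31.3 + √(31.3² + 4×31.3×22)]/2 = 14.9 m/s
Subgeostrophic (V < V_g = 22 m/s), as expected around a low.

14.9 m/s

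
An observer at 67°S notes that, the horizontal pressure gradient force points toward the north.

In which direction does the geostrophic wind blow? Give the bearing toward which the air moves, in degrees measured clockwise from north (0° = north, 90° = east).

270°

The pressure-gradient force points toward the north (bearing 000°).
Geostrophic balance: in the Southern Hemisphere the Coriolis force deflects motion to the left, so the geostrophic wind blows 90° to the left of the pressure-gradient force (low pressure on the right).
Rotating 000° by 90° counterclockwise gives 270° — the wind blows toward the west.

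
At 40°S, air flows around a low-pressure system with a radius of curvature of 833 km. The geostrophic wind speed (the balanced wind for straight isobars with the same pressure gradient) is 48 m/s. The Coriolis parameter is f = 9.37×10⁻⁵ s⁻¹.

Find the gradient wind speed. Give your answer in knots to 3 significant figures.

65.2 knots

Around a low, centrifugal force acts outward with Coriolis, so pressure-gradient force balances both:
(1/ρ)|∂P/∂n| = fV + V²/R  →  V² + fR·V − fR·V_g = 0
With fR = 9.37×10⁻⁵ × 833×10³ m = 78.1 m/s:
V = [−fR + √((fR)² + 4 fR V_g)]/2 = [−78.1 + √(78.1² + 4×78.1×48)]/2 = 33.6 m/s
Subgeostrophic (V < V_g = 48 m/s), as expected around a low.
Converting: 33.6 m/s × 1.944 = 65.2 knots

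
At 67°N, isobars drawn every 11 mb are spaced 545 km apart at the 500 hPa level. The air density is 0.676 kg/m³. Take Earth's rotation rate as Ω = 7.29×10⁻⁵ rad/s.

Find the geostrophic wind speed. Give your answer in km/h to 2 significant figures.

Coriolis parameter at 67°N:
f = 2Ω sin φ = 2 × 7.29×10⁻⁵ × sin 67° = 1.34×10⁻⁴ s⁻¹
Pressure gradient: |∂P/∂n| = 1100 Pa / 545000 m = 2.02×10⁻³ Pa/m
Geostrophic balance (pressure-gradient force = Coriolis force):
V_g = (1/(fρ)) |∂P/∂n| = 2.02×10⁻³ / (1.34×10⁻⁴ × 0.676) = 22.2 m/s
Converting: 22.2 m/s × 3.6 = 80 km/h

80 km/h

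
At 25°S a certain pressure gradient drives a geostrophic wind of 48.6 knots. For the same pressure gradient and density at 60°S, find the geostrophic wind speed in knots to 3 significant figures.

With the same pressure gradient and density, V_g ∝ 1/f ∝ 1/sin φ.
V₂ = V₁ · sin φ₁ / sin φ₂ = 48.6 × sin 25° / sin 60°
V₂ = 48.6 × 0.4226/0.8660 = 23.7 knots

23.7 knots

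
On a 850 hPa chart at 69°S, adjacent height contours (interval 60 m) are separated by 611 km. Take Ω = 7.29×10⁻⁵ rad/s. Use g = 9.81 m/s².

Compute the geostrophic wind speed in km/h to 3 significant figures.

25.5 km/h

Coriolis parameter at 69°S:
f = 2Ω sin φ = 2 × 7.29×10⁻⁵ × sin 69° = 1.36×10⁻⁴ s⁻¹
Height gradient: |∂Z/∂n| = 60 m / 611000 m = 9.82×10⁻⁵
On a pressure surface, geostrophic balance gives V_g = (g/f)|∂Z/∂n|:
V_g = 9.81 × 9.82×10⁻⁵ / 1.36×10⁻⁴ = 7.08 m/s
Converting: 7.08 m/s × 3.6 = 25.5 km/h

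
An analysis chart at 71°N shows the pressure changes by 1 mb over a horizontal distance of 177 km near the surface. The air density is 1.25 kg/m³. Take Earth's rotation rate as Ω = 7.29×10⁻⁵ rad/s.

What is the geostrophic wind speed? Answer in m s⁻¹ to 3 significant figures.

Coriolis parameter at 71°N:
f = 2Ω sin φ = 2 × 7.29×10⁻⁵ × sin 71° = 1.38×10⁻⁴ s⁻¹
Pressure gradient: |∂P/∂n| = 100 Pa / 177000 m = 5.65×10⁻⁴ Pa/m
Geostrophic balance (pressure-gradient force = Coriolis force):
V_g = (1/(fρ)) |∂P/∂n| = 5.65×10⁻⁴ / (1.38×10⁻⁴ × 1.25) = 3.28 m/s

3.28 m s⁻¹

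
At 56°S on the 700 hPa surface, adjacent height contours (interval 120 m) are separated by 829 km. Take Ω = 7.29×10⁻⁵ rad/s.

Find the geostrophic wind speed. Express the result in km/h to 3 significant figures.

42.3 km/h

Coriolis parameter at 56°S:
f = 2Ω sin φ = 2 × 7.29×10⁻⁵ × sin 56° = 1.21×10⁻⁴ s⁻¹
Height gradient: |∂Z/∂n| = 120 m / 829000 m = 1.45×10⁻⁴
On a pressure surface, geostrophic balance gives V_g = (g/f)|∂Z/∂n|:
V_g = 9.81 × 1.45×10⁻⁴ / 1.21×10⁻⁴ = 11.7 m/s
Converting: 11.7 m/s × 3.6 = 42.3 km/h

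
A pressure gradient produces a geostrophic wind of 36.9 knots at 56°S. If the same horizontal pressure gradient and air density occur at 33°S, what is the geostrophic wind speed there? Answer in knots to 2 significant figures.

56 knots

With the same pressure gradient and density, V_g ∝ 1/f ∝ 1/sin φ.
V₂ = V₁ · sin φ₁ / sin φ₂ = 36.9 × sin 56° / sin 33°
V₂ = 36.9 × 0.8290/0.5446 = 56 knots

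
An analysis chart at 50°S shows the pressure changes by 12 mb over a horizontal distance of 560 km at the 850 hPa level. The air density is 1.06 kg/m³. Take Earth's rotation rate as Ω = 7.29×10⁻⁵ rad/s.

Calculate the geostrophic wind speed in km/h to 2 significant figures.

Coriolis parameter at 50°S:
f = 2Ω sin φ = 2 × 7.29×10⁻⁵ × sin 50° = 1.12×10⁻⁴ s⁻¹
Pressure gradient: |∂P/∂n| = 1200 Pa / 560000 m = 2.14×10⁻³ Pa/m
Geostrophic balance (pressure-gradient force = Coriolis force):
V_g = (1/(fρ)) |∂P/∂n| = 2.14×10⁻³ / (1.12×10⁻⁴ × 1.06) = 18.1 m/s
Converting: 18.1 m/s × 3.6 = 65 km/h

65 km/h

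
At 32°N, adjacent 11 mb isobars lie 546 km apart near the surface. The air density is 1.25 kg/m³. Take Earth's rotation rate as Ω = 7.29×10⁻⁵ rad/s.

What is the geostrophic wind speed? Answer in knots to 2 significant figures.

41 knots

Coriolis parameter at 32°N:
f = 2Ω sin φ = 2 × 7.29×10⁻⁵ × sin 32° = 7.73×10⁻⁵ s⁻¹
Pressure gradient: |∂P/∂n| = 1100 Pa / 546000 m = 2.01×10⁻³ Pa/m
Geostrophic balance (pressure-gradient force = Coriolis force):
V_g = (1/(fρ)) |∂P/∂n| = 2.01×10⁻³ / (7.73×10⁻⁵ × 1.25) = 20.9 m/s
Converting: 20.9 m/s × 1.944 = 41 knots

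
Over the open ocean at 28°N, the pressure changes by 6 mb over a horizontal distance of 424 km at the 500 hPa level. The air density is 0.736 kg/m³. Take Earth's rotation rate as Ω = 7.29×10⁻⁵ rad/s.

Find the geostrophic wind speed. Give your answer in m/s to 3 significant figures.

Coriolis parameter at 28°N:
f = 2Ω sin φ = 2 × 7.29×10⁻⁵ × sin 28° = 6.84×10⁻⁵ s⁻¹
Pressure gradient: |∂P/∂n| = 600 Pa / 424000 m = 1.42×10⁻³ Pa/m
Geostrophic balance (pressure-gradient force = Coriolis force):
V_g = (1/(fρ)) |∂P/∂n| = 1.42×10⁻³ / (6.84×10⁻⁵ × 0.736) = 28.1 m/s

28.1 m/s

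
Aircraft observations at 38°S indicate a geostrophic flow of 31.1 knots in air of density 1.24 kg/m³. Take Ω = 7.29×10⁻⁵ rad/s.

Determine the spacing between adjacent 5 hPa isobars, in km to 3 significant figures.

Coriolis parameter at 38°S:
f = 2Ω sin φ = 2 × 7.29×10⁻⁵ × sin 38° = 8.98×10⁻⁵ s⁻¹
Wind speed in SI: 31.1 knots = 16.0 m/s
Geostrophic balance rearranged: |∂P/∂n| = f ρ V_g
|∂P/∂n| = 8.98×10⁻⁵ × 1.24 × 16.0 = 1.78×10⁻³ Pa/m
Isobar spacing: Δn = ΔP/|∂P/∂n| = 500 Pa / 1.78×10⁻³ Pa/m = 280770 m ≈ 281 km

281 km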